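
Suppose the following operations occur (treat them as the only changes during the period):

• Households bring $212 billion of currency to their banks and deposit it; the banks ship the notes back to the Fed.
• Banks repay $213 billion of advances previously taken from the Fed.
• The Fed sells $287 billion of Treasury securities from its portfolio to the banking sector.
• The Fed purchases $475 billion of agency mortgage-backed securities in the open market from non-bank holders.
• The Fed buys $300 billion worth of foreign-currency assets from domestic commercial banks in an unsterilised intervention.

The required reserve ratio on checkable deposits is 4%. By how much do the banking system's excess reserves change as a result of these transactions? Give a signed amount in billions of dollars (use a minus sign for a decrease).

Currency deposit $212 billion: reserves +$212B, deposits +$212B.
Discount-window repayment $213 billion: reserves −$213B, deposits 0.
OMO sale (to banks) $287 billion: reserves −$287B, deposits 0.
Asset purchase (from non-banks) $475 billion: reserves +$475B, deposits +$475B.
FX purchase $300 billion: reserves +$300B, deposits 0.
Totals: Δreserves = +$487B, Δdeposits = +$687B.
Δrequired reserves = 4% × +$687B = +$27.48B.
Δexcess reserves = Δreserves − Δrequired = +$487B − (+$27.48B) = +$459.52 billion.

+$459.52 billion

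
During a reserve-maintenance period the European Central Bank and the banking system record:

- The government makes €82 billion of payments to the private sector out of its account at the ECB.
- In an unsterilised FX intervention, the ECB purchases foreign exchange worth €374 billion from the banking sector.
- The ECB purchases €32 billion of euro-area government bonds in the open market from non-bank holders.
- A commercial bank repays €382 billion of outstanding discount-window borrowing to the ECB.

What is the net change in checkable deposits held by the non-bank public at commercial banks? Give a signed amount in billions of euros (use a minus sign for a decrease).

Government spending €82 billion: non-bank counterparties' bank balances rise → +€82B.
FX purchase €374 billion: the counterparty is a bank, so public deposits are unchanged → 0.
Asset purchase (from non-banks) €32 billion: non-bank counterparties' bank balances rise → +€32B.
Discount-window repayment €382 billion: the counterparty is a bank, so public deposits are unchanged → 0.
Net: 82 + 0 + 32 + 0 = +€114 billion.

+€114 billion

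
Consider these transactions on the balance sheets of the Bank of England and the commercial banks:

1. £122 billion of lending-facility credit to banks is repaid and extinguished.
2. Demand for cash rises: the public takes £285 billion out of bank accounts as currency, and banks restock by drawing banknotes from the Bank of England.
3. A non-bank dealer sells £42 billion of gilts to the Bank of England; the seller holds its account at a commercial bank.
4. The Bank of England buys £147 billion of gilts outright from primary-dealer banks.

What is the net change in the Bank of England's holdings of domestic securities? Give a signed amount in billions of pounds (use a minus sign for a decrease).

+£189 billion

Bank of England balance sheet:
  Assets:      Securities +£189B, Loans to banks −£122B
  Liabilities: Bank reserves −£218B, Currency in circulation +£285B
So the change in the Bank of England's holdings of domestic securities is +£189 billion.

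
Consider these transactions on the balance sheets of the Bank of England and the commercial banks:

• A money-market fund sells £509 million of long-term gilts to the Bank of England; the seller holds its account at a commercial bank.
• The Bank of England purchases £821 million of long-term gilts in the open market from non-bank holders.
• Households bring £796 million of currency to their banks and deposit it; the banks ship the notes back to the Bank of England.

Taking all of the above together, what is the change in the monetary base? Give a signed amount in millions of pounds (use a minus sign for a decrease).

Bank of England balance sheet:
  Assets:      Securities +£1330M
  Liabilities: Bank reserves +£2126M, Currency in circulation −£796M
Commercial banking system:
  Assets:      Reserves at CB +£2126M
  Liabilities: Checkable deposits +£2126M
Monetary base = currency + reserves: −£796M + (+£2126M) = +£1330 million.

+£1330 million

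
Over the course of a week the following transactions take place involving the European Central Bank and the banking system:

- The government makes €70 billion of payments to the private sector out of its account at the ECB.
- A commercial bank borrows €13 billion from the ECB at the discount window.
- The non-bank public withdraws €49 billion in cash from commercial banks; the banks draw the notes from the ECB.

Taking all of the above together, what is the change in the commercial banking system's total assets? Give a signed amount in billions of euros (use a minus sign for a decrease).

ECB balance sheet:
  Assets:      Loans to banks +€13B
  Liabilities: Bank reserves +€34B, Currency in circulation +€49B, Government deposits −€70B
Commercial banking system:
  Assets:      Reserves at CB +€34B
  Liabilities: Checkable deposits +€21B, Borrowings from CB +€13B
Change in total bank assets = +€34 billion.

+€34 billion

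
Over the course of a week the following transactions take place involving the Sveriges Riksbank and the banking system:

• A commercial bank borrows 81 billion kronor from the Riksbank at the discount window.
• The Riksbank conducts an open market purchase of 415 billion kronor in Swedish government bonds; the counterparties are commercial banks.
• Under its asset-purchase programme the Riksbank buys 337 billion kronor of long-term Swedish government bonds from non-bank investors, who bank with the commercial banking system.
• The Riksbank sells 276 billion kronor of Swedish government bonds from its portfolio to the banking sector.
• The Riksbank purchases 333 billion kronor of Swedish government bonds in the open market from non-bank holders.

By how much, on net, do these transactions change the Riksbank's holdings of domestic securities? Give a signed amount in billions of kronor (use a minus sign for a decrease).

Riksbank balance sheet:
  Assets:      Securities +809B, Loans to banks +81B
  Liabilities: Bank reserves +890B
So the change in the Riksbank's holdings of domestic securities is +809 billion.

+809 billion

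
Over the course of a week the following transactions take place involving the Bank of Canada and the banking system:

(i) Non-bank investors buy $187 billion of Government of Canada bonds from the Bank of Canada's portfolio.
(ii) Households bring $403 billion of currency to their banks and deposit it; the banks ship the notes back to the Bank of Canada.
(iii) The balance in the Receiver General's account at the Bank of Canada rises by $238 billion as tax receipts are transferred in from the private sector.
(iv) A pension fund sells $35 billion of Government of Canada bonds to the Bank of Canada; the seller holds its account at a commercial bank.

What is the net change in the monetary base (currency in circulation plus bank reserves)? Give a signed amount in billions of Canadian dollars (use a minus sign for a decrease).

-$390 billion

Asset sale (to non-banks) $187 billion: Bank of Canada balance sheet contracts → −$187B.
Currency deposit $403 billion: just a shift between currency and reserves — both are base money → 0.
Government account inflow $238 billion: reserves shift to a non-base liability → −$238B.
Asset purchase (from non-banks) $35 billion: Bank of Canada balance sheet expands → +$35B.
Net: −187 + 0 − 238 + 35 = -$390 billion.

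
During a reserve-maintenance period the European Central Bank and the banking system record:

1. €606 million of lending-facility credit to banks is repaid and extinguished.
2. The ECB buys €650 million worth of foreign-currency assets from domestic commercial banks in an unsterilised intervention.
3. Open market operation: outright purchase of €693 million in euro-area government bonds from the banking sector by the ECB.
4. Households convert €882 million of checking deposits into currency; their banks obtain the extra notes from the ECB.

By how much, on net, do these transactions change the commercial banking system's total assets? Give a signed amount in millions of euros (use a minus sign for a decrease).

Discount-window repayment €606 million: bank balance sheets shrink → −€606M.
FX purchase €650 million: just an asset swap on bank balance sheets → 0.
OMO purchase (from banks) €693 million: just an asset swap on bank balance sheets → 0.
Currency withdrawal €882 million: bank balance sheets shrink → −€882M.
Net: −606 + 0 + 0 − 882 = -€1488 million.

-€1488 million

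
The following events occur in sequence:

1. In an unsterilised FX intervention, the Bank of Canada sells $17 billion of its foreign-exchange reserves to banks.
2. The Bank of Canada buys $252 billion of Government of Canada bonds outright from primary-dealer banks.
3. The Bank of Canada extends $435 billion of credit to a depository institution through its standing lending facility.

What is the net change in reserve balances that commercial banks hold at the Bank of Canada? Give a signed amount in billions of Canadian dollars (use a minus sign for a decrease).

FX sale $17 billion: the buying banks pay out of their reserve balances → −$17B.
OMO purchase (from banks) $252 billion: the Bank of Canada pays by crediting reserve accounts → +$252B.
Discount-window loan $435 billion: the loan is credited to the bank's reserve account → +$435B.
Net: −17 + 252 + 435 = +$670 billion.

+$670 billion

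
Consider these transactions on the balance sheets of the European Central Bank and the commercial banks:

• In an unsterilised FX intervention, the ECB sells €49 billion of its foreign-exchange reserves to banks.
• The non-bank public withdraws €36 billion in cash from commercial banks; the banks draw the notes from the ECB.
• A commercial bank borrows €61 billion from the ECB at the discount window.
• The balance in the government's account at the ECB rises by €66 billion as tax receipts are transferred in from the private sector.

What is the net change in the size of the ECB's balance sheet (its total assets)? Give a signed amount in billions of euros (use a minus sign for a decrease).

+€12 billion

ECB balance sheet:
  Assets:      Loans to banks +€61B, Foreign assets −€49B
  Liabilities: Bank reserves −€90B, Currency in circulation +€36B, Government deposits +€66B
Commercial banking system:
  Assets:      Reserves at CB −€90B, Foreign assets +€49B
  Liabilities: Checkable deposits −€102B, Borrowings from CB +€61B
Change in total ECB assets = +€12 billion.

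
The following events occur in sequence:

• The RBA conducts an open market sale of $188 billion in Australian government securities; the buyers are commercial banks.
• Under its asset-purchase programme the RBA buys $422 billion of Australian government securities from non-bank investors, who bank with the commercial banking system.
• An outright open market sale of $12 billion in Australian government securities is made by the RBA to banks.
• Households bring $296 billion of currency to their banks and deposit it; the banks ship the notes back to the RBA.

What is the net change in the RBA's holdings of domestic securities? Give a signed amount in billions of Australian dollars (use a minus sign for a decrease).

+$222 billion

OMO sale (to banks) $188 billion: securities removed from the RBA's portfolio → −$188B.
Asset purchase (from non-banks) $422 billion: securities added to the RBA's portfolio → +$422B.
OMO sale (to banks) $12 billion: securities removed from the RBA's portfolio → −$12B.
Currency deposit $296 billion: the RBA's securities portfolio is untouched → 0.
Net: −188 + 422 − 12 + 0 = +$222 billion.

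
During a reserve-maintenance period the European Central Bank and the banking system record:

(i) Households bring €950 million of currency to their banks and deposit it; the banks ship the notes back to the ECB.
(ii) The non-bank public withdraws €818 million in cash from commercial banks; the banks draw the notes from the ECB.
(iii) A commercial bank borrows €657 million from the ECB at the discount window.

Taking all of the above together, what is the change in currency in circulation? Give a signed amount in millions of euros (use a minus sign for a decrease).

Currency deposit €950 million: notes return to the central bank → −€950M.
Currency withdrawal €818 million: notes leave the central bank → +€818M.
Discount-window loan €657 million: no currency enters or leaves circulation → 0.
Net: −950 + 818 + 0 = -€132 million.

-€132 million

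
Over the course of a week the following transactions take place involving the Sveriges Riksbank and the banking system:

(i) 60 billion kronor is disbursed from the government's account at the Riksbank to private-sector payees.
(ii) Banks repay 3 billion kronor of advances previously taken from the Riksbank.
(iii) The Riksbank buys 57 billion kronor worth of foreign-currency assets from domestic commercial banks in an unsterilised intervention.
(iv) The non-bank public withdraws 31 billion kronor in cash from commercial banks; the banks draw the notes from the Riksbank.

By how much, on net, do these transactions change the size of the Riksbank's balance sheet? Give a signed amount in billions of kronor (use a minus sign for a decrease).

+54 billion

Government spending 60 billion kronor: only the composition of liabilities changes → 0.
Discount-window repayment 3 billion kronor: a Riksbank asset is shed → −3B.
FX purchase 57 billion kronor: a Riksbank asset is acquired → +57B.
Currency withdrawal 31 billion kronor: only the composition of liabilities changes → 0.
Net: 0 − 3 + 57 + 0 = +54 billion.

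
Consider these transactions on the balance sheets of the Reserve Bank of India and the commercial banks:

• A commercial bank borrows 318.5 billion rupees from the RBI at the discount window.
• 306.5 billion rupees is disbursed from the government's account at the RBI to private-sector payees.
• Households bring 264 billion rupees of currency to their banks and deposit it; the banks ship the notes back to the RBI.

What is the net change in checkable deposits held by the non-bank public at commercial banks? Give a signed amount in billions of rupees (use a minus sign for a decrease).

Discount-window loan 318.5 billion rupees: the counterparty is a bank, so public deposits are unchanged → 0.
Government spending 306.5 billion rupees: non-bank counterparties' bank balances rise → +306.5B.
Currency deposit 264 billion rupees: non-bank counterparties' bank balances rise → +264B.
Net: 0 + 306.5 + 264 = +570.5 billion.

+570.5 billion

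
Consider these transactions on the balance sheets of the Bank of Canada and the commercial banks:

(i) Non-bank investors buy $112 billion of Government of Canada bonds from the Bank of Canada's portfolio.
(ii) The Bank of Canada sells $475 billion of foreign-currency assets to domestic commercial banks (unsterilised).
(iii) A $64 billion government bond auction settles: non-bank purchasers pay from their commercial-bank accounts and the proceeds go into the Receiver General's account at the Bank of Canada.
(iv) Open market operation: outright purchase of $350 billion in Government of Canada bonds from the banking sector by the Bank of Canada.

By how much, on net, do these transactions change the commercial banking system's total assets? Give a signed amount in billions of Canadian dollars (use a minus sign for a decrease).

-$176 billion

Asset sale (to non-banks) $112 billion: bank balance sheets shrink → −$112B.
FX sale $475 billion: just an asset swap on bank balance sheets → 0.
Government account inflow $64 billion: bank balance sheets shrink → −$64B.
OMO purchase (from banks) $350 billion: just an asset swap on bank balance sheets → 0.
Net: −112 + 0 − 64 + 0 = -$176 billion.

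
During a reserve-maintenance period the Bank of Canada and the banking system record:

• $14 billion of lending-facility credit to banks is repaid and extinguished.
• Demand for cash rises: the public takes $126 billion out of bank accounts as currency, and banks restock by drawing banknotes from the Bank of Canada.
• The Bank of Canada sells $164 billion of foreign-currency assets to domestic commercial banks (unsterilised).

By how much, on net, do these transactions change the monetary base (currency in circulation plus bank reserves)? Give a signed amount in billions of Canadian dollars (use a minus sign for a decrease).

-$178 billion

Discount-window repayment $14 billion: Bank of Canada balance sheet contracts → −$14B.
Currency withdrawal $126 billion: just a shift between currency and reserves — both are base money → 0.
FX sale $164 billion: Bank of Canada balance sheet contracts → −$164B.
Net: −14 + 0 − 164 = -$178 billion.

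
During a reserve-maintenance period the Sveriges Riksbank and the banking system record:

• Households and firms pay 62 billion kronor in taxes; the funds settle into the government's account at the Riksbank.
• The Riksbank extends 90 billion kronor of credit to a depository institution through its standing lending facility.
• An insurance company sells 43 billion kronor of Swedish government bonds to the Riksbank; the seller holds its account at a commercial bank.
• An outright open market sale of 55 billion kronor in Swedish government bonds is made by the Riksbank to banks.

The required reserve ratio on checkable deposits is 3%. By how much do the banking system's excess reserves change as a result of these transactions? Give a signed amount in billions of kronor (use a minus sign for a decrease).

Government account inflow 62 billion kronor: reserves −62B, deposits −62B.
Discount-window loan 90 billion kronor: reserves +90B, deposits 0.
Asset purchase (from non-banks) 43 billion kronor: reserves +43B, deposits +43B.
OMO sale (to banks) 55 billion kronor: reserves −55B, deposits 0.
Totals: Δreserves = +16B, Δdeposits = −19B.
Δrequired reserves = 3% × −19B = −0.57B.
Δexcess reserves = Δreserves − Δrequired = +16B − (−0.57B) = +16.57 billion.

+16.57 billion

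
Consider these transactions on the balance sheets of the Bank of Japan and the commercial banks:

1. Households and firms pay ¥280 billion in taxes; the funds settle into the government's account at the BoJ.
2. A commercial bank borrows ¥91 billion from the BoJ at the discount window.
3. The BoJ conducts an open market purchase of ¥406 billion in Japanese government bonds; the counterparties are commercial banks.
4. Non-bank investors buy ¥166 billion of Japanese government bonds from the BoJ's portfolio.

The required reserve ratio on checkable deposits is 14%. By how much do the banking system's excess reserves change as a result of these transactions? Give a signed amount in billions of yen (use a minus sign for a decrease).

+¥113.44 billion

Government account inflow ¥280 billion: reserves −¥280B, deposits −¥280B.
Discount-window loan ¥91 billion: reserves +¥91B, deposits 0.
OMO purchase (from banks) ¥406 billion: reserves +¥406B, deposits 0.
Asset sale (to non-banks) ¥166 billion: reserves −¥166B, deposits −¥166B.
Totals: Δreserves = +¥51B, Δdeposits = −¥446B.
Δrequired reserves = 14% × −¥446B = −¥62.44B.
Δexcess reserves = Δreserves − Δrequired = +¥51B − (−¥62.44B) = +¥113.44 billion.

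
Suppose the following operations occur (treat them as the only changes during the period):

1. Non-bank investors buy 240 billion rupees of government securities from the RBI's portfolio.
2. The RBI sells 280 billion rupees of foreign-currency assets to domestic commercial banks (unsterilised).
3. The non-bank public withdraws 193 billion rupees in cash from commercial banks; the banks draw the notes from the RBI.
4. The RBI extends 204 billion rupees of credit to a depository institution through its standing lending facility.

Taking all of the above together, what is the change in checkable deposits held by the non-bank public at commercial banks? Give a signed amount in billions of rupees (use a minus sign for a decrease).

-433 billion

RBI balance sheet:
  Assets:      Securities −240B, Loans to banks +204B, Foreign assets −280B
  Liabilities: Bank reserves −509B, Currency in circulation +193B
Commercial banking system:
  Assets:      Reserves at CB −509B, Foreign assets +280B
  Liabilities: Checkable deposits −433B, Borrowings from CB +204B
So the change in checkable deposits held by the non-bank public at commercial banks is -433 billion.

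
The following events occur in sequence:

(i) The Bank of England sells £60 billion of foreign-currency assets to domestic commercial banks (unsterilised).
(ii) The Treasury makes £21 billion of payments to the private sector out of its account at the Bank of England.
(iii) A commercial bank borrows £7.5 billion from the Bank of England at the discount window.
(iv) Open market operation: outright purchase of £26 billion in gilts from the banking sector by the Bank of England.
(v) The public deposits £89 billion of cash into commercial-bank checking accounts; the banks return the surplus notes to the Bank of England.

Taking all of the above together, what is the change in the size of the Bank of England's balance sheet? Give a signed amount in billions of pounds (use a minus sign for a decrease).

FX sale £60 billion: a Bank of England asset is shed → −£60B.
Government spending £21 billion: only the composition of liabilities changes → 0.
Discount-window loan £7.5 billion: a Bank of England asset is acquired → +£7.5B.
OMO purchase (from banks) £26 billion: a Bank of England asset is acquired → +£26B.
Currency deposit £89 billion: only the composition of liabilities changes → 0.
Net: −60 + 0 + 7.5 + 26 + 0 = -£26.5 billion.

-£26.5 billion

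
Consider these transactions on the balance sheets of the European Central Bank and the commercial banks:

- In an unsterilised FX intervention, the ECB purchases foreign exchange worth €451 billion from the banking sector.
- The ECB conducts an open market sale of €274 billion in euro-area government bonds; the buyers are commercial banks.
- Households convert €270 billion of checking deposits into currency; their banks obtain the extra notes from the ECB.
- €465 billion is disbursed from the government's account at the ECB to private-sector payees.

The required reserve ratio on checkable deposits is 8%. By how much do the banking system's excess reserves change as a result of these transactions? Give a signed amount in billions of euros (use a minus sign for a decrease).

FX purchase €451 billion: reserves +€451B, deposits 0.
OMO sale (to banks) €274 billion: reserves −€274B, deposits 0.
Currency withdrawal €270 billion: reserves −€270B, deposits −€270B.
Government spending €465 billion: reserves +€465B, deposits +€465B.
Totals: Δreserves = +€372B, Δdeposits = +€195B.
Δrequired reserves = 8% × +€195B = +€15.6B.
Δexcess reserves = Δreserves − Δrequired = +€372B − (+€15.6B) = +€356.4 billion.

+€356.4 billion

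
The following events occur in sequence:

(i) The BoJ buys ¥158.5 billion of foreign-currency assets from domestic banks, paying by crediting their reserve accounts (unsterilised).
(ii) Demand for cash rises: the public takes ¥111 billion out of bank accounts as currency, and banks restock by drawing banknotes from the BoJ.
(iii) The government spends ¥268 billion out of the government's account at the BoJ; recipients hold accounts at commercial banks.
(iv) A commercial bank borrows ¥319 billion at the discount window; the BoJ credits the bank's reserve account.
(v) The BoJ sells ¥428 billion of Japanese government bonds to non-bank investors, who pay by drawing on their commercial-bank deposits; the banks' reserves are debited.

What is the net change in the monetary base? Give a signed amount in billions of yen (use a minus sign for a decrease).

+¥317.5 billion

BoJ balance sheet:
  Assets:      Securities −¥428B, Loans to banks +¥319B, Foreign assets +¥158.5B
  Liabilities: Bank reserves +¥206.5B, Currency in circulation +¥111B, Government deposits −¥268B
Monetary base = currency + reserves: +¥111B + (+¥206.5B) = +¥317.5 billion.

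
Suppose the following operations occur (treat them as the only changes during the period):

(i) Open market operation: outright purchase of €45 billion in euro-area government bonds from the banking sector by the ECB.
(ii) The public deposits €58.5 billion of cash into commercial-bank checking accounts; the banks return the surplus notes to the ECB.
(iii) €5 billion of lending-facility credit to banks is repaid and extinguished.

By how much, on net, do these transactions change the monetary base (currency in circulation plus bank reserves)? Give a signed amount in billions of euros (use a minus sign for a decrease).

ECB balance sheet:
  Assets:      Securities +€45B, Loans to banks −€5B
  Liabilities: Bank reserves +€98.5B, Currency in circulation −€58.5B
Monetary base = currency + reserves: −€58.5B + (+€98.5B) = +€40 billion.

+€40 billion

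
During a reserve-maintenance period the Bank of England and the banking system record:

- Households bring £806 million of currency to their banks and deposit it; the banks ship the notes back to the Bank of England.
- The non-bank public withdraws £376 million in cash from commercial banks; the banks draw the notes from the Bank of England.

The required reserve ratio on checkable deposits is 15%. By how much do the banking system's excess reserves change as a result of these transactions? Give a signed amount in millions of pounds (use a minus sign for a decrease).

Currency deposit £806 million: reserves +£806M, deposits +£806M.
Currency withdrawal £376 million: reserves −£376M, deposits −£376M.
Totals: Δreserves = +£430M, Δdeposits = +£430M.
Δrequired reserves = 15% × +£430M = +£64.5M.
Δexcess reserves = Δreserves − Δrequired = +£430M − (+£64.5M) = +£365.5 million.

+£365.5 million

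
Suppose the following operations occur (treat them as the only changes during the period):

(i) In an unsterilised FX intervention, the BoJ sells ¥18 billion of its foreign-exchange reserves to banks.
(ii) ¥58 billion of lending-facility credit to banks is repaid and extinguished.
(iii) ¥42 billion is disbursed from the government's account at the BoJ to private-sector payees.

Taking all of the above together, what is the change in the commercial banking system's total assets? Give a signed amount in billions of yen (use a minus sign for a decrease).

-¥16 billion

BoJ balance sheet:
  Assets:      Loans to banks −¥58B, Foreign assets −¥18B
  Liabilities: Bank reserves −¥34B, Government deposits −¥42B
Commercial banking system:
  Assets:      Reserves at CB −¥34B, Foreign assets +¥18B
  Liabilities: Checkable deposits +¥42B, Borrowings from CB −¥58B
Change in total bank assets = -¥16 billion.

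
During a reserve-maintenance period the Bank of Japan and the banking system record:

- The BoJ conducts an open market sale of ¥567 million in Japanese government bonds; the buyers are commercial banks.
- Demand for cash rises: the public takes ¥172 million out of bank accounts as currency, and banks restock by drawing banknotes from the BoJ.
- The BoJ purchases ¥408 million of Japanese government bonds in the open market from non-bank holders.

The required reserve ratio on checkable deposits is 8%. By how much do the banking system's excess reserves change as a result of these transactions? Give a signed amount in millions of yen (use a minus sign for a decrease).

OMO sale (to banks) ¥567 million: reserves −¥567M, deposits 0.
Currency withdrawal ¥172 million: reserves −¥172M, deposits −¥172M.
Asset purchase (from non-banks) ¥408 million: reserves +¥408M, deposits +¥408M.
Totals: Δreserves = −¥331M, Δdeposits = +¥236M.
Δrequired reserves = 8% × +¥236M = +¥18.88M.
Δexcess reserves = Δreserves − Δrequired = −¥331M − (+¥18.88M) = -¥349.88 million.

-¥349.88 million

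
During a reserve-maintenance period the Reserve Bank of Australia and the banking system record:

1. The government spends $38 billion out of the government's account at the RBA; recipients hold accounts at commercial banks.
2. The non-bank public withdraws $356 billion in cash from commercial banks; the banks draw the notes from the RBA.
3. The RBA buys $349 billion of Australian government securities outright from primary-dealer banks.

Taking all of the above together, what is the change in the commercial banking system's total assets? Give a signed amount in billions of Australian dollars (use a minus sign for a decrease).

-$318 billion

Government spending $38 billion: bank balance sheets expand → +$38B.
Currency withdrawal $356 billion: bank balance sheets shrink → −$356B.
OMO purchase (from banks) $349 billion: just an asset swap on bank balance sheets → 0.
Net: 38 − 356 + 0 = -$318 billion.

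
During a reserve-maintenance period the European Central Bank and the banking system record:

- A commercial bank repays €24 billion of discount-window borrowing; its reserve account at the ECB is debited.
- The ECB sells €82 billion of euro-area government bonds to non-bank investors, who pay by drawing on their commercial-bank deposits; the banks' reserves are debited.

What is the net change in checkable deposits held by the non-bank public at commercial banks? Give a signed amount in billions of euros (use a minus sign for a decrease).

-€82 billion

Discount-window repayment €24 billion: the counterparty is a bank, so public deposits are unchanged → 0.
Asset sale (to non-banks) €82 billion: non-bank counterparties' bank balances fall → −€82B.
Net: 0 − 82 = -€82 billion.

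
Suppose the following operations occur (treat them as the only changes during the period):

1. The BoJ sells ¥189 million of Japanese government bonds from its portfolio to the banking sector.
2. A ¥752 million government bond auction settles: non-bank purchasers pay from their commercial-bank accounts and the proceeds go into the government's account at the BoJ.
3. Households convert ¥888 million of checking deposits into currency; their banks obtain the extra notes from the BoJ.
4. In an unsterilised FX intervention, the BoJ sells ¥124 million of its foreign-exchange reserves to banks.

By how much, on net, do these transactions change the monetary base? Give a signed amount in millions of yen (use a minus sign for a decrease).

BoJ balance sheet:
  Assets:      Securities −¥189M, Foreign assets −¥124M
  Liabilities: Bank reserves −¥1953M, Currency in circulation +¥888M, Government deposits +¥752M
Monetary base = currency + reserves: +¥888M + (−¥1953M) = -¥1065 million.

-¥1065 million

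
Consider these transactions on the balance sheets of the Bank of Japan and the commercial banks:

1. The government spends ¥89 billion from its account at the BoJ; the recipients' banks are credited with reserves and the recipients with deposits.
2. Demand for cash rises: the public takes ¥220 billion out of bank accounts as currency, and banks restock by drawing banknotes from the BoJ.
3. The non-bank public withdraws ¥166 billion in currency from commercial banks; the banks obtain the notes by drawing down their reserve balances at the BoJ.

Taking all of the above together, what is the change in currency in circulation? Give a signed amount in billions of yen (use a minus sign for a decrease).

+¥386 billion

BoJ balance sheet:
  Assets:      no change
  Liabilities: Bank reserves −¥297B, Currency in circulation +¥386B, Government deposits −¥89B
Commercial banking system:
  Assets:      Reserves at CB −¥297B
  Liabilities: Checkable deposits −¥297B
So the change in currency in circulation is +¥386 billion.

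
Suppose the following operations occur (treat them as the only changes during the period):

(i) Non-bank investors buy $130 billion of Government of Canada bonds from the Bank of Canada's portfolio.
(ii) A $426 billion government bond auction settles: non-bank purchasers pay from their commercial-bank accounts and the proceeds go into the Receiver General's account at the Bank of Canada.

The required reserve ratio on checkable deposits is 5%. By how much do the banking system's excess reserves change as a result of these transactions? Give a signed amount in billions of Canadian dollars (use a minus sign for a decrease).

-$528.2 billion

Asset sale (to non-banks) $130 billion: reserves −$130B, deposits −$130B.
Government account inflow $426 billion: reserves −$426B, deposits −$426B.
Totals: Δreserves = −$556B, Δdeposits = −$556B.
Δrequired reserves = 5% × −$556B = −$27.8B.
Δexcess reserves = Δreserves − Δrequired = −$556B − (−$27.8B) = -$528.2 billion.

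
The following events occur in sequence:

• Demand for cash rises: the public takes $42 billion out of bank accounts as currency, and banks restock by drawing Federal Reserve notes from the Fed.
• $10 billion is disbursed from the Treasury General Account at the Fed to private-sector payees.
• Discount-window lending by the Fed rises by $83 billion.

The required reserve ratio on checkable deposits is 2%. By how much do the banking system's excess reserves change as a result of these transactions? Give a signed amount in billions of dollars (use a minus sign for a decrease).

Currency withdrawal $42 billion: reserves −$42B, deposits −$42B.
Government spending $10 billion: reserves +$10B, deposits +$10B.
Discount-window loan $83 billion: reserves +$83B, deposits 0.
Totals: Δreserves = +$51B, Δdeposits = −$32B.
Δrequired reserves = 2% × −$32B = −$0.64B.
Δexcess reserves = Δreserves − Δrequired = +$51B − (−$0.64B) = +$51.64 billion.

+$51.64 billion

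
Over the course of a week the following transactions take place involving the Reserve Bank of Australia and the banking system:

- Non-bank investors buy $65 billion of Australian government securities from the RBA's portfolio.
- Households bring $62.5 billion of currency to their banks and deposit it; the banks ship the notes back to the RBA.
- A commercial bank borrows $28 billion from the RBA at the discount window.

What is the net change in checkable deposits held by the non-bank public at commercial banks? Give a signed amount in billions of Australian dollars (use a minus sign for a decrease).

Asset sale (to non-banks) $65 billion: non-bank counterparties' bank balances fall → −$65B.
Currency deposit $62.5 billion: non-bank counterparties' bank balances rise → +$62.5B.
Discount-window loan $28 billion: the counterparty is a bank, so public deposits are unchanged → 0.
Net: −65 + 62.5 + 0 = -$2.5 billion.

-$2.5 billion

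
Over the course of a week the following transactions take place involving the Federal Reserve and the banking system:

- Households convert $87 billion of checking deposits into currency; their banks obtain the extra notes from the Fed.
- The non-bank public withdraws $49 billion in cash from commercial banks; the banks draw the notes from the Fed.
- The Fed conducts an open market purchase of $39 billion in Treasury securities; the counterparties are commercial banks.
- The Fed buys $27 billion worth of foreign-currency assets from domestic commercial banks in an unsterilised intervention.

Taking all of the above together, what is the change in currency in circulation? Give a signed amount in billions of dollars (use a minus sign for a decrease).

+$136 billion

Fed balance sheet:
  Assets:      Securities +$39B, Foreign assets +$27B
  Liabilities: Bank reserves −$70B, Currency in circulation +$136B
So the change in currency in circulation is +$136 billion.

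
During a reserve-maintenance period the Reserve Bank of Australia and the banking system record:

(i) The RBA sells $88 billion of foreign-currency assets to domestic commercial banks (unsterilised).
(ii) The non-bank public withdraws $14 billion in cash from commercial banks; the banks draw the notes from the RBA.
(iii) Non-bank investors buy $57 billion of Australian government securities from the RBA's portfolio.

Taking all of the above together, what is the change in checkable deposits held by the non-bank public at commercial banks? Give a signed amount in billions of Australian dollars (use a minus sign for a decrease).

RBA balance sheet:
  Assets:      Securities −$57B, Foreign assets −$88B
  Liabilities: Bank reserves −$159B, Currency in circulation +$14B
Commercial banking system:
  Assets:      Reserves at CB −$159B, Foreign assets +$88B
  Liabilities: Checkable deposits −$71B
So the change in checkable deposits held by the non-bank public at commercial banks is -$71 billion.

-$71 billion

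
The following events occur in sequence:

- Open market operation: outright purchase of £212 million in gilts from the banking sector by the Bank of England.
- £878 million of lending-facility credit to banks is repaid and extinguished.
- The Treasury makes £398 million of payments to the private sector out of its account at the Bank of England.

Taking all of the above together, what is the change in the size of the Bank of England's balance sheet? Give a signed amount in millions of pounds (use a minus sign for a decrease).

-£666 million

OMO purchase (from banks) £212 million: a Bank of England asset is acquired → +£212M.
Discount-window repayment £878 million: a Bank of England asset is shed → −£878M.
Government spending £398 million: only the composition of liabilities changes → 0.
Net: 212 − 878 + 0 = -£666 million.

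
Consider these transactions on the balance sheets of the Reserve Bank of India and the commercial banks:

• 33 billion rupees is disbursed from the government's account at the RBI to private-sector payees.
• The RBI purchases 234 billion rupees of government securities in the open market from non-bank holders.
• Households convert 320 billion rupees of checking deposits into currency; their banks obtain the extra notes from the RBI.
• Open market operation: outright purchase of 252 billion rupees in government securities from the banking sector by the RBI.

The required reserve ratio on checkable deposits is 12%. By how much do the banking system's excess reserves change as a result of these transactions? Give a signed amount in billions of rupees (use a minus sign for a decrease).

Government spending 33 billion rupees: reserves +33B, deposits +33B.
Asset purchase (from non-banks) 234 billion rupees: reserves +234B, deposits +234B.
Currency withdrawal 320 billion rupees: reserves −320B, deposits −320B.
OMO purchase (from banks) 252 billion rupees: reserves +252B, deposits 0.
Totals: Δreserves = +199B, Δdeposits = −53B.
Δrequired reserves = 12% × −53B = −6.36B.
Δexcess reserves = Δreserves − Δrequired = +199B − (−6.36B) = +205.36 billion.

+205.36 billion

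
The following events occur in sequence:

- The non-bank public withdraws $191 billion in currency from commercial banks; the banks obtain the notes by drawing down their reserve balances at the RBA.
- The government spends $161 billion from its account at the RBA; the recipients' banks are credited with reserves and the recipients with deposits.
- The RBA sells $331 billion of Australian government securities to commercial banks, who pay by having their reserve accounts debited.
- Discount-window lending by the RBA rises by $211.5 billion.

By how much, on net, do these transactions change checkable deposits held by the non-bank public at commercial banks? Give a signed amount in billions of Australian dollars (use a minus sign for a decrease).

-$30 billion

RBA balance sheet:
  Assets:      Securities −$331B, Loans to banks +$211.5B
  Liabilities: Bank reserves −$149.5B, Currency in circulation +$191B, Government deposits −$161B
Commercial banking system:
  Assets:      Reserves at CB −$149.5B, Securities +$331B
  Liabilities: Checkable deposits −$30B, Borrowings from CB +$211.5B
So the change in checkable deposits held by the non-bank public at commercial banks is -$30 billion.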